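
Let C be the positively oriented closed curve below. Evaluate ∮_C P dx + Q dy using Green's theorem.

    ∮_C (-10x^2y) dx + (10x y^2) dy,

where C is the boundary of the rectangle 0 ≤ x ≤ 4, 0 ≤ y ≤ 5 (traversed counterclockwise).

Green's theorem converts the closed line integral into a double integral over the enclosed region D:

    ∮_C P dx + Q dy = ∬_D (∂Q/∂x - ∂P/∂y) dA.

Here P = -10x^2y, Q = 10x y^2, so

    ∂Q/∂x = 10y^2,    ∂P/∂y = -10x^2,
    ∂Q/∂x - ∂P/∂y = 10x^2 + 10y^2.

D is the region 0 ≤ x ≤ 4, 0 ≤ y ≤ 5. Evaluating the double integral:

    ∬_D (10x^2 + 10y^2) dA = ∫_0^{4} ∫_0^{5} (10x^2 + 10y^2) dy dx.

Inner (y from 0 to 5): 50x^2 + 1250/3.
Outer (x from 0 to 4): 8200/3.

Therefore ∮_C P dx + Q dy = 8200/3.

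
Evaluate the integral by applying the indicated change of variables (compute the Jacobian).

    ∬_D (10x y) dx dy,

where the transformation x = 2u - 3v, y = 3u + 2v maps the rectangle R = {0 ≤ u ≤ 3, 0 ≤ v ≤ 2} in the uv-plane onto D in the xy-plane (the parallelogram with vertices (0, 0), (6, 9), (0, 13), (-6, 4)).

Compute the Jacobian determinant of (x, y) with respect to (u, v):

    ∂(x,y)/∂(u,v) = | 2  -3 | = (2)(2) - (-3)(3) = 13.
                   | 3  2 |

Its absolute value is |J| = 13 (the area scaling factor).

Substituting x = 2u - 3v, y = 3u + 2v into the integrand,

    10x y → 60u^2 - 50u v - 60v^2,

so the integral becomes

    ∬_R (60u^2 - 50u v - 60v^2) · |J| du dv = ∫_0^3 ∫_0^2 (780u^2 - 650u v - 780v^2) dv du.

Inner (v): 1560u^2 - 1300u - 2080.
Outer (u): 1950.

Therefore ∬_D (10x y) dx dy = 1950.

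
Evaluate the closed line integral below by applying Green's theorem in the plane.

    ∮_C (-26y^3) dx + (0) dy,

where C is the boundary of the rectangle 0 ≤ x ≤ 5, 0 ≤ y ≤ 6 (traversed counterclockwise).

Green's theorem converts the closed line integral into a double integral over the enclosed region D:

    ∮_C P dx + Q dy = ∬_D (∂Q/∂x - ∂P/∂y) dA.

Here P = -26y^3, Q = 0, so

    ∂Q/∂x = 0,    ∂P/∂y = -78y^2,
    ∂Q/∂x - ∂P/∂y = 78y^2.

D is the region 0 ≤ x ≤ 5, 0 ≤ y ≤ 6. Evaluating the double integral:

    ∬_D (78y^2) dA = ∫_0^{5} ∫_0^{6} (78y^2) dy dx.

Inner (y from 0 to 6): 5616.
Outer (x from 0 to 5): 28080.

Therefore ∮_C P dx + Q dy = 28080.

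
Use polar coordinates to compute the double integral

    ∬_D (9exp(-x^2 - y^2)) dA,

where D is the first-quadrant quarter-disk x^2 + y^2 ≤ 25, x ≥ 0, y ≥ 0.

The region D is 0 ≤ r ≤ 5, 0 ≤ θ ≤ π/2 in polar coordinates, where x = r cos(θ), y = r sin(θ), and dA = r dr dθ.

Under the substitution, the integrand becomes 9exp(-r^2), so

    ∬_D (9exp(-x^2 - y^2)) dA = ∫_{0}^{π/2} ∫_{0}^{5} (9exp(-r^2)) · r dr dθ.

Inner integral (in r): ∫_{0}^{5} (9exp(-r^2)) · r dr = 9/2 - 9exp(-25)/2.

Outer integral (in θ): ∫_{0}^{π/2} (9/2 - 9exp(-25)/2) dθ = -9π (1 - exp(25))exp(-25)/4.

Therefore ∬_D (9exp(-x^2 - y^2)) dA = -9π (1 - exp(25))exp(-25)/4.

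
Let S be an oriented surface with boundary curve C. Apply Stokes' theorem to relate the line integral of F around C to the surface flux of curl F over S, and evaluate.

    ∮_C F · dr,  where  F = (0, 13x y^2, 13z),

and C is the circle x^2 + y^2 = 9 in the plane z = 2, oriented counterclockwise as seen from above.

Let S be the flat disk x^2 + y^2 ≤ 9 in the plane z = 2, with upward unit normal n̂ = ẑ. By Stokes' theorem,

    ∮_C F · dr = ∬_S (∇ × F) · n̂ dS = ∬_D (curl F)_z dA,

where D is the disk x^2 + y^2 ≤ 9.

Compute the curl of F = (0, 13x y^2, 13z):
    (∇ × F)_x = ∂F_z/∂y - ∂F_y/∂z = 0,
    (∇ × F)_y = ∂F_x/∂z - ∂F_z/∂x = 0,
    (∇ × F)_z = ∂F_y/∂x - ∂F_x/∂y = 13y^2.

On z = 2, (curl F)_z = 13y^2.

Convert to polar (x = r cos θ, y = r sin θ, dA = r dr dθ); the integrand becomes 13r^2sin(θ)^2, so

    ∬_D (curl F)_z dA = ∫_0^{2π} ∫_0^{3} (13r^2sin(θ)^2) · r dr dθ.

Inner (r from 0 to 3): 1053sin(θ)^2/4.
Outer (θ from 0 to 2π): 1053π/4.

Therefore ∮_C F · dr = 1053π/4.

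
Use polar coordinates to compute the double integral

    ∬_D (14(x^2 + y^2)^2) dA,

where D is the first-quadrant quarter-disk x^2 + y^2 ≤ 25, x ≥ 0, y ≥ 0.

The region D is 0 ≤ r ≤ 5, 0 ≤ θ ≤ π/2 in polar coordinates, where x = r cos(θ), y = r sin(θ), and dA = r dr dθ.

Under the substitution, the integrand becomes 14r^4, so

    ∬_D (14(x^2 + y^2)^2) dA = ∫_{0}^{π/2} ∫_{0}^{5} (14r^4) · r dr dθ.

Inner integral (in r): ∫_{0}^{5} (14r^4) · r dr = 109375/3.

Outer integral (in θ): ∫_{0}^{π/2} (109375/3) dθ = 109375π/6.

Therefore ∬_D (14(x^2 + y^2)^2) dA = 109375π/6.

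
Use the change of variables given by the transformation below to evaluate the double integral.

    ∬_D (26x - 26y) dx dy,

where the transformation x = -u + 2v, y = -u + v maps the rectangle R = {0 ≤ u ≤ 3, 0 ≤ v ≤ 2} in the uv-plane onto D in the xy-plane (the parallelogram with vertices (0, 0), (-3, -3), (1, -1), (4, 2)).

Compute the Jacobian determinant of (x, y) with respect to (u, v):

    ∂(x,y)/∂(u,v) = | -1  2 | = (-1)(1) - (2)(-1) = 1.
                   | -1  1 |

Its absolute value is |J| = 1 (the area scaling factor).

Substituting x = -u + 2v, y = -u + v into the integrand,

    26x - 26y → 26v,

so the integral becomes

    ∬_R (26v) · |J| du dv = ∫_0^3 ∫_0^2 (26v) dv du.

Inner (v): 52.
Outer (u): 156.

Therefore ∬_D (26x - 26y) dx dy = 156.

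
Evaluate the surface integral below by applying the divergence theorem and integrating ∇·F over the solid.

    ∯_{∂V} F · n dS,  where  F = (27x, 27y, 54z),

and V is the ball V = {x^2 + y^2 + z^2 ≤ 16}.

By the divergence theorem,

    ∯_{∂V} F · n dS = ∭_V (∇ · F) dV.

Compute the divergence:
    ∇ · F = ∂F_x/∂x + ∂F_y/∂y + ∂F_z/∂z = 27 + 27 + 54 = 108.

In spherical coordinates, x = ρ sin(φ) cos(θ), y = ρ sin(φ) sin(θ), z = ρ cos(φ), dV = ρ^2 sin(φ) dρ dφ dθ, with 0 ≤ ρ ≤ 4, 0 ≤ φ ≤ π, 0 ≤ θ ≤ 2π.

The integrand, after substitution and multiplying by the volume element, becomes (108) · ρ^2 sin(φ), so

    ∭_V (∇·F) dV = ∫_0^{2π} ∫_0^{π} ∫_0^{4} (108) · ρ^2 sin(φ) dρ dφ dθ.

Inner (ρ from 0 to 4): 2304sin(φ).
Middle (φ from 0 to π): 4608.
Outer (θ from 0 to 2π): 9216π.

Therefore ∯_{∂V} F · n dS = 9216π.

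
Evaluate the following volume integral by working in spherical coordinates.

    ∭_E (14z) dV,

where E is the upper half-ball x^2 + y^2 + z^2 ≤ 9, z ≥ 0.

In spherical coordinates, x = ρ sin(φ) cos(θ), y = ρ sin(φ) sin(θ), z = ρ cos(φ), and dV = ρ^2 sin(φ) dρ dφ dθ.

The integrand becomes 14ρ cos(φ), so

    ∭_E (14z) dV = ∫_{0}^{2π} ∫_{0}^{π/2} ∫_{0}^{3} (14ρ cos(φ)) · ρ^2 sin(φ) dρ dφ dθ.

Inner (ρ): 567sin(2φ)/4.
Middle (φ): 567/4.
Outer (θ): 567π/2.

Therefore the triple integral equals 567π/2.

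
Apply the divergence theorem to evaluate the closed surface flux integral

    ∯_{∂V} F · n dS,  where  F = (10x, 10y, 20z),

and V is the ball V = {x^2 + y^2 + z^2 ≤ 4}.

By the divergence theorem,

    ∯_{∂V} F · n dS = ∭_V (∇ · F) dV.

Compute the divergence:
    ∇ · F = ∂F_x/∂x + ∂F_y/∂y + ∂F_z/∂z = 10 + 10 + 20 = 40.

In spherical coordinates, x = ρ sin(φ) cos(θ), y = ρ sin(φ) sin(θ), z = ρ cos(φ), dV = ρ^2 sin(φ) dρ dφ dθ, with 0 ≤ ρ ≤ 2, 0 ≤ φ ≤ π, 0 ≤ θ ≤ 2π.

The integrand, after substitution and multiplying by the volume element, becomes (40) · ρ^2 sin(φ), so

    ∭_V (∇·F) dV = ∫_0^{2π} ∫_0^{π} ∫_0^{2} (40) · ρ^2 sin(φ) dρ dφ dθ.

Inner (ρ from 0 to 2): 320sin(φ)/3.
Middle (φ from 0 to π): 640/3.
Outer (θ from 0 to 2π): 1280π/3.

Therefore ∯_{∂V} F · n dS = 1280π/3.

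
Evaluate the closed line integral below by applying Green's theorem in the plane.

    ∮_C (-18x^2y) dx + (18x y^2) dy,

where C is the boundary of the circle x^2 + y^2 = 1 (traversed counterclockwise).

Green's theorem converts the closed line integral into a double integral over the enclosed region D:

    ∮_C P dx + Q dy = ∬_D (∂Q/∂x - ∂P/∂y) dA.

Here P = -18x^2y, Q = 18x y^2, so

    ∂Q/∂x = 18y^2,    ∂P/∂y = -18x^2,
    ∂Q/∂x - ∂P/∂y = 18x^2 + 18y^2.

D is the region x^2 + y^2 ≤ 1. Evaluating the double integral:

In polar coordinates (x = r cos θ, y = r sin θ, dA = r dr dθ) the integrand becomes 18r^2, so

    ∬_D (18x^2 + 18y^2) dA = ∫_0^{2π} ∫_0^{1} (18r^2) · r dr dθ.

Inner (r from 0 to 1): 9/2.
Outer (θ from 0 to 2π): 9π.

Therefore ∮_C P dx + Q dy = 9π.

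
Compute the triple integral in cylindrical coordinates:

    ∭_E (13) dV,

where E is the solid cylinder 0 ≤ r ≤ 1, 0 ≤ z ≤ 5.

In cylindrical coordinates, x = r cos(θ), y = r sin(θ), z = z, and dV = r dr dθ dz.

The integrand becomes 13, so

    ∭_E (13) dV = ∫_{0}^{2π} ∫_{0}^{1} ∫_{0}^{5} (13) · r dz dr dθ.

Inner (z): 65r.
Middle (r from 0 to 1): 65/2.
Outer (θ): 65π.

Therefore the triple integral equals 65π.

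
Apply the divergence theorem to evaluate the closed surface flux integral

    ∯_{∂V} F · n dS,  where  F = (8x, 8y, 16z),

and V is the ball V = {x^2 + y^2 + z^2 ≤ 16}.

By the divergence theorem,

    ∯_{∂V} F · n dS = ∭_V (∇ · F) dV.

Compute the divergence:
    ∇ · F = ∂F_x/∂x + ∂F_y/∂y + ∂F_z/∂z = 8 + 8 + 16 = 32.

In spherical coordinates, x = ρ sin(φ) cos(θ), y = ρ sin(φ) sin(θ), z = ρ cos(φ), dV = ρ^2 sin(φ) dρ dφ dθ, with 0 ≤ ρ ≤ 4, 0 ≤ φ ≤ π, 0 ≤ θ ≤ 2π.

The integrand, after substitution and multiplying by the volume element, becomes (32) · ρ^2 sin(φ), so

    ∭_V (∇·F) dV = ∫_0^{2π} ∫_0^{π} ∫_0^{4} (32) · ρ^2 sin(φ) dρ dφ dθ.

Inner (ρ from 0 to 4): 2048sin(φ)/3.
Middle (φ from 0 to π): 4096/3.
Outer (θ from 0 to 2π): 8192π/3.

Therefore ∯_{∂V} F · n dS = 8192π/3.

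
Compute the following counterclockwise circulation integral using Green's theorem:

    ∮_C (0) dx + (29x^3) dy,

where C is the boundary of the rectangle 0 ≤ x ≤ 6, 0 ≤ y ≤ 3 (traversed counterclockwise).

Green's theorem converts the closed line integral into a double integral over the enclosed region D:

    ∮_C P dx + Q dy = ∬_D (∂Q/∂x - ∂P/∂y) dA.

Here P = 0, Q = 29x^3, so

    ∂Q/∂x = 87x^2,    ∂P/∂y = 0,
    ∂Q/∂x - ∂P/∂y = 87x^2.

D is the region 0 ≤ x ≤ 6, 0 ≤ y ≤ 3. Evaluating the double integral:

    ∬_D (87x^2) dA = ∫_0^{6} ∫_0^{3} (87x^2) dy dx.

Inner (y from 0 to 3): 261x^2.
Outer (x from 0 to 6): 18792.

Therefore ∮_C P dx + Q dy = 18792.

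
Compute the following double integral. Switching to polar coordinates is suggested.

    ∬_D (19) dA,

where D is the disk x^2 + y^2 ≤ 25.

The region D is 0 ≤ r ≤ 5, 0 ≤ θ ≤ 2π in polar coordinates, where x = r cos(θ), y = r sin(θ), and dA = r dr dθ.

Under the substitution, the integrand becomes 19, so

    ∬_D (19) dA = ∫_{0}^{2π} ∫_{0}^{5} (19) · r dr dθ.

Inner integral (in r): ∫_{0}^{5} (19) · r dr = 475/2.

Outer integral (in θ): ∫_{0}^{2π} (475/2) dθ = 475π.

Therefore ∬_D (19) dA = 475π.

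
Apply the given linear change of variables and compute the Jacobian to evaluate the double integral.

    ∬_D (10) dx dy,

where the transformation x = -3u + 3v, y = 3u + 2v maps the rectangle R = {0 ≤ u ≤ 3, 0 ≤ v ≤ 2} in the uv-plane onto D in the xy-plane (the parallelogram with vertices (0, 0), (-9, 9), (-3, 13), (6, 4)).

Compute the Jacobian determinant of (x, y) with respect to (u, v):

    ∂(x,y)/∂(u,v) = | -3  3 | = (-3)(2) - (3)(3) = -15.
                   | 3  2 |

Its absolute value is |J| = 15 (the area scaling factor).

Substituting x = -3u + 3v, y = 3u + 2v into the integrand,

    10 → 10,

so the integral becomes

    ∬_R (10) · |J| du dv = ∫_0^3 ∫_0^2 (150) dv du.

Inner (v): 300.
Outer (u): 900.

Therefore ∬_D (10) dx dy = 900.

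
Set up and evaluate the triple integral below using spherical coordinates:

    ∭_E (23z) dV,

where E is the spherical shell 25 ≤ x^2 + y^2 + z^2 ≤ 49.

In spherical coordinates, x = ρ sin(φ) cos(θ), y = ρ sin(φ) sin(θ), z = ρ cos(φ), and dV = ρ^2 sin(φ) dρ dφ dθ.

The integrand becomes 23ρ cos(φ), so

    ∭_E (23z) dV = ∫_{0}^{2π} ∫_{0}^{π} ∫_{5}^{7} (23ρ cos(φ)) · ρ^2 sin(φ) dρ dφ dθ.

Inner (ρ): 5106sin(2φ).
Middle (φ): 0.
Outer (θ): 0.

Therefore the triple integral equals 0.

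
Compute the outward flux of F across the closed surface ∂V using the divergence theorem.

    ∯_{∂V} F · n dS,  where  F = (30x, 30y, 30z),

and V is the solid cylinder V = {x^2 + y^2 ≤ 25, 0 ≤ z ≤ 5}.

By the divergence theorem,

    ∯_{∂V} F · n dS = ∭_V (∇ · F) dV.

Compute the divergence:
    ∇ · F = ∂F_x/∂x + ∂F_y/∂y + ∂F_z/∂z = 30 + 30 + 30 = 90.

In cylindrical coordinates, x = r cos(θ), y = r sin(θ), z = z, dV = r dr dθ dz, with 0 ≤ r ≤ 5, 0 ≤ θ ≤ 2π, 0 ≤ z ≤ 5.

The integrand, after substitution and multiplying by the volume element, becomes (90) · r, so

    ∭_V (∇·F) dV = ∫_0^{2π} ∫_0^{5} ∫_0^{5} (90) · r dz dr dθ.

Inner (z from 0 to 5): 450r.
Middle (r from 0 to 5): 5625.
Outer (θ from 0 to 2π): 11250π.

Therefore ∯_{∂V} F · n dS = 11250π.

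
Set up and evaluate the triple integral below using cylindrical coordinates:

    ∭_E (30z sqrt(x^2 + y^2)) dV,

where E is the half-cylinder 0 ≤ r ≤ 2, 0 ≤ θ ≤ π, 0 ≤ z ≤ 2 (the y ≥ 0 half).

In cylindrical coordinates, x = r cos(θ), y = r sin(θ), z = z, and dV = r dr dθ dz.

The integrand becomes 30r z, so

    ∭_E (30z sqrt(x^2 + y^2)) dV = ∫_{0}^{π} ∫_{0}^{2} ∫_{0}^{2} (30r z) · r dz dr dθ.

Inner (z): 60r^2.
Middle (r from 0 to 2): 160.
Outer (θ): 160π.

Therefore the triple integral equals 160π.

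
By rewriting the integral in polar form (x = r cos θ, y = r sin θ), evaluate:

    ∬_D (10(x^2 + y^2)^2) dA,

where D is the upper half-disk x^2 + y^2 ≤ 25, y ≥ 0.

The region D is 0 ≤ r ≤ 5, 0 ≤ θ ≤ π in polar coordinates, where x = r cos(θ), y = r sin(θ), and dA = r dr dθ.

Under the substitution, the integrand becomes 10r^4, so

    ∬_D (10(x^2 + y^2)^2) dA = ∫_{0}^{π} ∫_{0}^{5} (10r^4) · r dr dθ.

Inner integral (in r): ∫_{0}^{5} (10r^4) · r dr = 78125/3.

Outer integral (in θ): ∫_{0}^{π} (78125/3) dθ = 78125π/3.

Therefore ∬_D (10(x^2 + y^2)^2) dA = 78125π/3.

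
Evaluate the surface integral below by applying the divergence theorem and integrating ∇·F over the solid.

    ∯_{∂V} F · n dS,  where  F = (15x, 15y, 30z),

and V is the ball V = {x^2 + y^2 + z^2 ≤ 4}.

By the divergence theorem,

    ∯_{∂V} F · n dS = ∭_V (∇ · F) dV.

Compute the divergence:
    ∇ · F = ∂F_x/∂x + ∂F_y/∂y + ∂F_z/∂z = 15 + 15 + 30 = 60.

In spherical coordinates, x = ρ sin(φ) cos(θ), y = ρ sin(φ) sin(θ), z = ρ cos(φ), dV = ρ^2 sin(φ) dρ dφ dθ, with 0 ≤ ρ ≤ 2, 0 ≤ φ ≤ π, 0 ≤ θ ≤ 2π.

The integrand, after substitution and multiplying by the volume element, becomes (60) · ρ^2 sin(φ), so

    ∭_V (∇·F) dV = ∫_0^{2π} ∫_0^{π} ∫_0^{2} (60) · ρ^2 sin(φ) dρ dφ dθ.

Inner (ρ from 0 to 2): 160sin(φ).
Middle (φ from 0 to π): 320.
Outer (θ from 0 to 2π): 640π.

Therefore ∯_{∂V} F · n dS = 640π.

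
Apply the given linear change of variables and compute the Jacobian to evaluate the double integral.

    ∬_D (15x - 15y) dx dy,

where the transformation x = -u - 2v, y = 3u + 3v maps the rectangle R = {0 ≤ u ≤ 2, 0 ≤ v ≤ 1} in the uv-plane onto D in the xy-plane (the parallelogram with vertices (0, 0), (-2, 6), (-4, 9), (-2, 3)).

Compute the Jacobian determinant of (x, y) with respect to (u, v):

    ∂(x,y)/∂(u,v) = | -1  -2 | = (-1)(3) - (-2)(3) = 3.
                   | 3  3 |

Its absolute value is |J| = 3 (the area scaling factor).

Substituting x = -u - 2v, y = 3u + 3v into the integrand,

    15x - 15y → -60u - 75v,

so the integral becomes

    ∬_R (-60u - 75v) · |J| du dv = ∫_0^2 ∫_0^1 (-180u - 225v) dv du.

Inner (v): -180u - 225/2.
Outer (u): -585.

Therefore ∬_D (15x - 15y) dx dy = -585.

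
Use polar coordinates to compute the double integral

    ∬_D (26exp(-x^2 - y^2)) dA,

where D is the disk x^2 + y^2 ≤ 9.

The region D is 0 ≤ r ≤ 3, 0 ≤ θ ≤ 2π in polar coordinates, where x = r cos(θ), y = r sin(θ), and dA = r dr dθ.

Under the substitution, the integrand becomes 26exp(-r^2), so

    ∬_D (26exp(-x^2 - y^2)) dA = ∫_{0}^{2π} ∫_{0}^{3} (26exp(-r^2)) · r dr dθ.

Inner integral (in r): ∫_{0}^{3} (26exp(-r^2)) · r dr = 13 - 13exp(-9).

Outer integral (in θ): ∫_{0}^{2π} (13 - 13exp(-9)) dθ = -26π exp(-9) + 26π.

Therefore ∬_D (26exp(-x^2 - y^2)) dA = -26π exp(-9) + 26π.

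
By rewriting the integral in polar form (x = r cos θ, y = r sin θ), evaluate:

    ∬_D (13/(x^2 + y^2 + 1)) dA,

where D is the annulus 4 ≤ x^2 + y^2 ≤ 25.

The region D is 2 ≤ r ≤ 5, 0 ≤ θ ≤ 2π in polar coordinates, where x = r cos(θ), y = r sin(θ), and dA = r dr dθ.

Under the substitution, the integrand becomes 13/(r^2 + 1), so

    ∬_D (13/(x^2 + y^2 + 1)) dA = ∫_{0}^{2π} ∫_{2}^{5} (13/(r^2 + 1)) · r dr dθ.

Inner integral (in r): ∫_{2}^{5} (13/(r^2 + 1)) · r dr = log(308915776sqrt(130)/78125).

Outer integral (in θ): ∫_{0}^{2π} (log(308915776sqrt(130)/78125)) dθ = log((308915776sqrt(130)/78125)^(2π)).

Therefore ∬_D (13/(x^2 + y^2 + 1)) dA = log((308915776sqrt(130)/78125)^(2π)).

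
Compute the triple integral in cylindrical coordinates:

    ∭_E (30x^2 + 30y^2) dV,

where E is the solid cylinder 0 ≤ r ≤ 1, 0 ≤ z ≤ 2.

In cylindrical coordinates, x = r cos(θ), y = r sin(θ), z = z, and dV = r dr dθ dz.

The integrand becomes 30r^2, so

    ∭_E (30x^2 + 30y^2) dV = ∫_{0}^{2π} ∫_{0}^{1} ∫_{0}^{2} (30r^2) · r dz dr dθ.

Inner (z): 60r^3.
Middle (r from 0 to 1): 15.
Outer (θ): 30π.

Therefore the triple integral equals 30π.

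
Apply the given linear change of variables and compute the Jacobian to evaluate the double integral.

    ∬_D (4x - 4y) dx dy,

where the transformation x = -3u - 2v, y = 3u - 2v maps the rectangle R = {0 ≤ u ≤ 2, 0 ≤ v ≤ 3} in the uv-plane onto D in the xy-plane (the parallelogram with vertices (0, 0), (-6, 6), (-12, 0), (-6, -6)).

Compute the Jacobian determinant of (x, y) with respect to (u, v):

    ∂(x,y)/∂(u,v) = | -3  -2 | = (-3)(-2) - (-2)(3) = 12.
                   | 3  -2 |

Its absolute value is |J| = 12 (the area scaling factor).

Substituting x = -3u - 2v, y = 3u - 2v into the integrand,

    4x - 4y → -24u,

so the integral becomes

    ∬_R (-24u) · |J| du dv = ∫_0^2 ∫_0^3 (-288u) dv du.

Inner (v): -864u.
Outer (u): -1728.

Therefore ∬_D (4x - 4y) dx dy = -1728.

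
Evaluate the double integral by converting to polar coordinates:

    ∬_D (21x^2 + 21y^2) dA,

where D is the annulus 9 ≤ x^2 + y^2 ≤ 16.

The region D is 3 ≤ r ≤ 4, 0 ≤ θ ≤ 2π in polar coordinates, where x = r cos(θ), y = r sin(θ), and dA = r dr dθ.

Under the substitution, the integrand becomes 21r^2, so

    ∬_D (21x^2 + 21y^2) dA = ∫_{0}^{2π} ∫_{3}^{4} (21r^2) · r dr dθ.

Inner integral (in r): ∫_{3}^{4} (21r^2) · r dr = 3675/4.

Outer integral (in θ): ∫_{0}^{2π} (3675/4) dθ = 3675π/2.

Therefore ∬_D (21x^2 + 21y^2) dA = 3675π/2.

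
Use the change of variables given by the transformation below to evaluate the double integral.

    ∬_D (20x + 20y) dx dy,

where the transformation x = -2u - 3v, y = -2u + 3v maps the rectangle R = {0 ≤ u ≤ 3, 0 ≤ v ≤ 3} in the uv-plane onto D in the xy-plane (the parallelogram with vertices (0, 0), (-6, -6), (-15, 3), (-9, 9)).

Compute the Jacobian determinant of (x, y) with respect to (u, v):

    ∂(x,y)/∂(u,v) = | -2  -3 | = (-2)(3) - (-3)(-2) = -12.
                   | -2  3 |

Its absolute value is |J| = 12 (the area scaling factor).

Substituting x = -2u - 3v, y = -2u + 3v into the integrand,

    20x + 20y → -80u,

so the integral becomes

    ∬_R (-80u) · |J| du dv = ∫_0^3 ∫_0^3 (-960u) dv du.

Inner (v): -2880u.
Outer (u): -12960.

Therefore ∬_D (20x + 20y) dx dy = -12960.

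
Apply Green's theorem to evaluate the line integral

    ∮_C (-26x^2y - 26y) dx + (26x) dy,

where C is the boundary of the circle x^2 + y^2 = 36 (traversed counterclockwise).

Green's theorem converts the closed line integral into a double integral over the enclosed region D:

    ∮_C P dx + Q dy = ∬_D (∂Q/∂x - ∂P/∂y) dA.

Here P = -26x^2y - 26y, Q = 26x, so

    ∂Q/∂x = 26,    ∂P/∂y = -26x^2 - 26,
    ∂Q/∂x - ∂P/∂y = 26x^2 + 52.

D is the region x^2 + y^2 ≤ 36. Evaluating the double integral:

In polar coordinates (x = r cos θ, y = r sin θ, dA = r dr dθ) the integrand becomes 26r^2cos(θ)^2 + 52, so

    ∬_D (26x^2 + 52) dA = ∫_0^{2π} ∫_0^{6} (26r^2cos(θ)^2 + 52) · r dr dθ.

Inner (r from 0 to 6): 8424cos(θ)^2 + 936.
Outer (θ from 0 to 2π): 10296π.

Therefore ∮_C P dx + Q dy = 10296π.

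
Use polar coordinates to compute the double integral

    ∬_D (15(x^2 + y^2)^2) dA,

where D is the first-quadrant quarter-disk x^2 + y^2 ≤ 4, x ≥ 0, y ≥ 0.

The region D is 0 ≤ r ≤ 2, 0 ≤ θ ≤ π/2 in polar coordinates, where x = r cos(θ), y = r sin(θ), and dA = r dr dθ.

Under the substitution, the integrand becomes 15r^4, so

    ∬_D (15(x^2 + y^2)^2) dA = ∫_{0}^{π/2} ∫_{0}^{2} (15r^4) · r dr dθ.

Inner integral (in r): ∫_{0}^{2} (15r^4) · r dr = 160.

Outer integral (in θ): ∫_{0}^{π/2} (160) dθ = 80π.

Therefore ∬_D (15(x^2 + y^2)^2) dA = 80π.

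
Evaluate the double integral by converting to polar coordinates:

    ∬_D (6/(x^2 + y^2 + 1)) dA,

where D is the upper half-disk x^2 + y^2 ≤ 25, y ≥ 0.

The region D is 0 ≤ r ≤ 5, 0 ≤ θ ≤ π in polar coordinates, where x = r cos(θ), y = r sin(θ), and dA = r dr dθ.

Under the substitution, the integrand becomes 6/(r^2 + 1), so

    ∬_D (6/(x^2 + y^2 + 1)) dA = ∫_{0}^{π} ∫_{0}^{5} (6/(r^2 + 1)) · r dr dθ.

Inner integral (in r): ∫_{0}^{5} (6/(r^2 + 1)) · r dr = log(17576).

Outer integral (in θ): ∫_{0}^{π} (log(17576)) dθ = log(17576^π).

Therefore ∬_D (6/(x^2 + y^2 + 1)) dA = log(17576^π).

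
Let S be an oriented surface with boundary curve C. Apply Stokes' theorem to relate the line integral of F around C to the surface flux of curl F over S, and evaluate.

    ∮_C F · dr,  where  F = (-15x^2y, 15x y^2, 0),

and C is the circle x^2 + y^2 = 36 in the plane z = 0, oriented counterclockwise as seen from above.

Let S be the flat disk x^2 + y^2 ≤ 36 in the plane z = 0, with upward unit normal n̂ = ẑ. By Stokes' theorem,

    ∮_C F · dr = ∬_S (∇ × F) · n̂ dS = ∬_D (curl F)_z dA,

where D is the disk x^2 + y^2 ≤ 36.

Compute the curl of F = (-15x^2y, 15x y^2, 0):
    (∇ × F)_x = ∂F_z/∂y - ∂F_y/∂z = 0,
    (∇ × F)_y = ∂F_x/∂z - ∂F_z/∂x = 0,
    (∇ × F)_z = ∂F_y/∂x - ∂F_x/∂y = 15x^2 + 15y^2.

On z = 0, (curl F)_z = 15x^2 + 15y^2.

Convert to polar (x = r cos θ, y = r sin θ, dA = r dr dθ); the integrand becomes 15r^2, so

    ∬_D (curl F)_z dA = ∫_0^{2π} ∫_0^{6} (15r^2) · r dr dθ.

Inner (r from 0 to 6): 4860.
Outer (θ from 0 to 2π): 9720π.

Therefore ∮_C F · dr = 9720π.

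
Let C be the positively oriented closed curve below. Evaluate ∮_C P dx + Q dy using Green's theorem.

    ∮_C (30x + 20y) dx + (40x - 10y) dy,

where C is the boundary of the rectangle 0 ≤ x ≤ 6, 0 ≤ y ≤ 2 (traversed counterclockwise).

Green's theorem converts the closed line integral into a double integral over the enclosed region D:

    ∮_C P dx + Q dy = ∬_D (∂Q/∂x - ∂P/∂y) dA.

Here P = 30x + 20y, Q = 40x - 10y, so

    ∂Q/∂x = 40,    ∂P/∂y = 20,
    ∂Q/∂x - ∂P/∂y = 20.

D is the region 0 ≤ x ≤ 6, 0 ≤ y ≤ 2. Evaluating the double integral:

    ∬_D (20) dA = ∫_0^{6} ∫_0^{2} (20) dy dx.

Inner (y from 0 to 2): 40.
Outer (x from 0 to 6): 240.

Therefore ∮_C P dx + Q dy = 240.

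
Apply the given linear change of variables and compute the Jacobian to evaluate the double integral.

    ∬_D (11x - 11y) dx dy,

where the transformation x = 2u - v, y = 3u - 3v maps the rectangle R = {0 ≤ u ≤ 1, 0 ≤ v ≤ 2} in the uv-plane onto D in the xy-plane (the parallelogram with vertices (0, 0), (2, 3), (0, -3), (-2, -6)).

Compute the Jacobian determinant of (x, y) with respect to (u, v):

    ∂(x,y)/∂(u,v) = | 2  -1 | = (2)(-3) - (-1)(3) = -3.
                   | 3  -3 |

Its absolute value is |J| = 3 (the area scaling factor).

Substituting x = 2u - v, y = 3u - 3v into the integrand,

    11x - 11y → -11u + 22v,

so the integral becomes

    ∬_R (-11u + 22v) · |J| du dv = ∫_0^1 ∫_0^2 (-33u + 66v) dv du.

Inner (v): 132 - 66u.
Outer (u): 99.

Therefore ∬_D (11x - 11y) dx dy = 99.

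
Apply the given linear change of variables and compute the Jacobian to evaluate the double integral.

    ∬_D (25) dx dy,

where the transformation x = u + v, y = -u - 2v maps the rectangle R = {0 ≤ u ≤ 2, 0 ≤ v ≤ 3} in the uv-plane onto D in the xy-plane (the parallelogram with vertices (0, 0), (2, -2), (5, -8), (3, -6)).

Compute the Jacobian determinant of (x, y) with respect to (u, v):

    ∂(x,y)/∂(u,v) = | 1  1 | = (1)(-2) - (1)(-1) = -1.
                   | -1  -2 |

Its absolute value is |J| = 1 (the area scaling factor).

Substituting x = u + v, y = -u - 2v into the integrand,

    25 → 25,

so the integral becomes

    ∬_R (25) · |J| du dv = ∫_0^2 ∫_0^3 (25) dv du.

Inner (v): 75.
Outer (u): 150.

Therefore ∬_D (25) dx dy = 150.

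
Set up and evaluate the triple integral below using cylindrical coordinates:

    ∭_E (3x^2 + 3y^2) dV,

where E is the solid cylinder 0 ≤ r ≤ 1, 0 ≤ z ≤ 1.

In cylindrical coordinates, x = r cos(θ), y = r sin(θ), z = z, and dV = r dr dθ dz.

The integrand becomes 3r^2, so

    ∭_E (3x^2 + 3y^2) dV = ∫_{0}^{2π} ∫_{0}^{1} ∫_{0}^{1} (3r^2) · r dz dr dθ.

Inner (z): 3r^3.
Middle (r from 0 to 1): 3/4.
Outer (θ): 3π/2.

Therefore the triple integral equals 3π/2.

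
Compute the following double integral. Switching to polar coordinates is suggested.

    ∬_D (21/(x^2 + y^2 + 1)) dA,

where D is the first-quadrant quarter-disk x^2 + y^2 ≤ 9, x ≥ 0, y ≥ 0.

The region D is 0 ≤ r ≤ 3, 0 ≤ θ ≤ π/2 in polar coordinates, where x = r cos(θ), y = r sin(θ), and dA = r dr dθ.

Under the substitution, the integrand becomes 21/(r^2 + 1), so

    ∬_D (21/(x^2 + y^2 + 1)) dA = ∫_{0}^{π/2} ∫_{0}^{3} (21/(r^2 + 1)) · r dr dθ.

Inner integral (in r): ∫_{0}^{3} (21/(r^2 + 1)) · r dr = 21log(10)/2.

Outer integral (in θ): ∫_{0}^{π/2} (21log(10)/2) dθ = 21π log(10)/4.

Therefore ∬_D (21/(x^2 + y^2 + 1)) dA = 21π log(10)/4.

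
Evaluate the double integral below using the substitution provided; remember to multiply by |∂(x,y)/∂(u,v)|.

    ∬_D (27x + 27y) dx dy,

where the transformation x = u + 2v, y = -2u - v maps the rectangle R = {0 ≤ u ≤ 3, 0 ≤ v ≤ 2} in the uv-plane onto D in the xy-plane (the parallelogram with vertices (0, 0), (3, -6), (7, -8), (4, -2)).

Compute the Jacobian determinant of (x, y) with respect to (u, v):

    ∂(x,y)/∂(u,v) = | 1  2 | = (1)(-1) - (2)(-2) = 3.
                   | -2  -1 |

Its absolute value is |J| = 3 (the area scaling factor).

Substituting x = u + 2v, y = -2u - v into the integrand,

    27x + 27y → -27u + 27v,

so the integral becomes

    ∬_R (-27u + 27v) · |J| du dv = ∫_0^3 ∫_0^2 (-81u + 81v) dv du.

Inner (v): 162 - 162u.
Outer (u): -243.

Therefore ∬_D (27x + 27y) dx dy = -243.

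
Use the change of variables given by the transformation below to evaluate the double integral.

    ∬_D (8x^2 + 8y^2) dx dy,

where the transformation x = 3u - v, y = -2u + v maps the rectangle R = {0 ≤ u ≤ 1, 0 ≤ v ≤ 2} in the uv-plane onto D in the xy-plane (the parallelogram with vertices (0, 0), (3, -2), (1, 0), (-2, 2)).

Compute the Jacobian determinant of (x, y) with respect to (u, v):

    ∂(x,y)/∂(u,v) = | 3  -1 | = (3)(1) - (-1)(-2) = 1.
                   | -2  1 |

Its absolute value is |J| = 1 (the area scaling factor).

Substituting x = 3u - v, y = -2u + v into the integrand,

    8x^2 + 8y^2 → 104u^2 - 80u v + 16v^2,

so the integral becomes

    ∬_R (104u^2 - 80u v + 16v^2) · |J| du dv = ∫_0^1 ∫_0^2 (104u^2 - 80u v + 16v^2) dv du.

Inner (v): 208u^2 - 160u + 128/3.
Outer (u): 32.

Therefore ∬_D (8x^2 + 8y^2) dx dy = 32.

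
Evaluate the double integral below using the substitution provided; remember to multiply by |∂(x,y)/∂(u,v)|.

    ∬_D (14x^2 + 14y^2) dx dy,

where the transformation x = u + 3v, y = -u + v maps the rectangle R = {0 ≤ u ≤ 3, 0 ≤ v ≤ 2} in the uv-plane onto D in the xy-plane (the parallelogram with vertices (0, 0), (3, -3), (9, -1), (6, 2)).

Compute the Jacobian determinant of (x, y) with respect to (u, v):

    ∂(x,y)/∂(u,v) = | 1  3 | = (1)(1) - (3)(-1) = 4.
                   | -1  1 |

Its absolute value is |J| = 4 (the area scaling factor).

Substituting x = u + 3v, y = -u + v into the integrand,

    14x^2 + 14y^2 → 28u^2 + 56u v + 140v^2,

so the integral becomes

    ∬_R (28u^2 + 56u v + 140v^2) · |J| du dv = ∫_0^3 ∫_0^2 (112u^2 + 224u v + 560v^2) dv du.

Inner (v): 224u^2 + 448u + 4480/3.
Outer (u): 8512.

Therefore ∬_D (14x^2 + 14y^2) dx dy = 8512.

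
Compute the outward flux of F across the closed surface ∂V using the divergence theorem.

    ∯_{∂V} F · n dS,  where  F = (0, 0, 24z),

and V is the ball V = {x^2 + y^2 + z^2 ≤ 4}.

By the divergence theorem,

    ∯_{∂V} F · n dS = ∭_V (∇ · F) dV.

Compute the divergence:
    ∇ · F = ∂F_x/∂x + ∂F_y/∂y + ∂F_z/∂z = 0 + 0 + 24 = 24.

In spherical coordinates, x = ρ sin(φ) cos(θ), y = ρ sin(φ) sin(θ), z = ρ cos(φ), dV = ρ^2 sin(φ) dρ dφ dθ, with 0 ≤ ρ ≤ 2, 0 ≤ φ ≤ π, 0 ≤ θ ≤ 2π.

The integrand, after substitution and multiplying by the volume element, becomes (24) · ρ^2 sin(φ), so

    ∭_V (∇·F) dV = ∫_0^{2π} ∫_0^{π} ∫_0^{2} (24) · ρ^2 sin(φ) dρ dφ dθ.

Inner (ρ from 0 to 2): 64sin(φ).
Middle (φ from 0 to π): 128.
Outer (θ from 0 to 2π): 256π.

Therefore ∯_{∂V} F · n dS = 256π.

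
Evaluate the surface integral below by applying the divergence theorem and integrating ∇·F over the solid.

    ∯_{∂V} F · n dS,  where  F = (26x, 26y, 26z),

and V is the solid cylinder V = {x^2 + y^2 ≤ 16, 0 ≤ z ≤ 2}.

By the divergence theorem,

    ∯_{∂V} F · n dS = ∭_V (∇ · F) dV.

Compute the divergence:
    ∇ · F = ∂F_x/∂x + ∂F_y/∂y + ∂F_z/∂z = 26 + 26 + 26 = 78.

In cylindrical coordinates, x = r cos(θ), y = r sin(θ), z = z, dV = r dr dθ dz, with 0 ≤ r ≤ 4, 0 ≤ θ ≤ 2π, 0 ≤ z ≤ 2.

The integrand, after substitution and multiplying by the volume element, becomes (78) · r, so

    ∭_V (∇·F) dV = ∫_0^{2π} ∫_0^{4} ∫_0^{2} (78) · r dz dr dθ.

Inner (z from 0 to 2): 156r.
Middle (r from 0 to 4): 1248.
Outer (θ from 0 to 2π): 2496π.

Therefore ∯_{∂V} F · n dS = 2496π.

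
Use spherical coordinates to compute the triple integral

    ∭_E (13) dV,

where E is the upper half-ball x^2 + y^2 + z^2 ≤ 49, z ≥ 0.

In spherical coordinates, x = ρ sin(φ) cos(θ), y = ρ sin(φ) sin(θ), z = ρ cos(φ), and dV = ρ^2 sin(φ) dρ dφ dθ.

The integrand becomes 13, so

    ∭_E (13) dV = ∫_{0}^{2π} ∫_{0}^{π/2} ∫_{0}^{7} (13) · ρ^2 sin(φ) dρ dφ dθ.

Inner (ρ): 4459sin(φ)/3.
Middle (φ): 4459/3.
Outer (θ): 8918π/3.

Therefore the triple integral equals 8918π/3.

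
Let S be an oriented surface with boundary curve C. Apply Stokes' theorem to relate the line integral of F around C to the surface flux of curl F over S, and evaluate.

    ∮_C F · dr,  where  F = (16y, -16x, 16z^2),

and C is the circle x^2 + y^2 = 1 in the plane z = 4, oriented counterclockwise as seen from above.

Let S be the flat disk x^2 + y^2 ≤ 1 in the plane z = 4, with upward unit normal n̂ = ẑ. By Stokes' theorem,

    ∮_C F · dr = ∬_S (∇ × F) · n̂ dS = ∬_D (curl F)_z dA,

where D is the disk x^2 + y^2 ≤ 1.

Compute the curl of F = (16y, -16x, 16z^2):
    (∇ × F)_x = ∂F_z/∂y - ∂F_y/∂z = 0,
    (∇ × F)_y = ∂F_x/∂z - ∂F_z/∂x = 0,
    (∇ × F)_z = ∂F_y/∂x - ∂F_x/∂y = -32.

On z = 4, (curl F)_z = -32.

Convert to polar (x = r cos θ, y = r sin θ, dA = r dr dθ); the integrand becomes -32, so

    ∬_D (curl F)_z dA = ∫_0^{2π} ∫_0^{1} (-32) · r dr dθ.

Inner (r from 0 to 1): -16.
Outer (θ from 0 to 2π): -32π.

Therefore ∮_C F · dr = -32π.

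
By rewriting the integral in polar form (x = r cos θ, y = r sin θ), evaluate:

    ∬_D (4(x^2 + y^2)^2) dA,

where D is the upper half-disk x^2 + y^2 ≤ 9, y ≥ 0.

The region D is 0 ≤ r ≤ 3, 0 ≤ θ ≤ π in polar coordinates, where x = r cos(θ), y = r sin(θ), and dA = r dr dθ.

Under the substitution, the integrand becomes 4r^4, so

    ∬_D (4(x^2 + y^2)^2) dA = ∫_{0}^{π} ∫_{0}^{3} (4r^4) · r dr dθ.

Inner integral (in r): ∫_{0}^{3} (4r^4) · r dr = 486.

Outer integral (in θ): ∫_{0}^{π} (486) dθ = 486π.

Therefore ∬_D (4(x^2 + y^2)^2) dA = 486π.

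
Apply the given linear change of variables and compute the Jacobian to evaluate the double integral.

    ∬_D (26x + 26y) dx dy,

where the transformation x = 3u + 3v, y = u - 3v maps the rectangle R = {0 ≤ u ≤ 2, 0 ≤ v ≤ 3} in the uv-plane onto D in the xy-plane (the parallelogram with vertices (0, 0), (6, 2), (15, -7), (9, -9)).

Compute the Jacobian determinant of (x, y) with respect to (u, v):

    ∂(x,y)/∂(u,v) = | 3  3 | = (3)(-3) - (3)(1) = -12.
                   | 1  -3 |

Its absolute value is |J| = 12 (the area scaling factor).

Substituting x = 3u + 3v, y = u - 3v into the integrand,

    26x + 26y → 104u,

so the integral becomes

    ∬_R (104u) · |J| du dv = ∫_0^2 ∫_0^3 (1248u) dv du.

Inner (v): 3744u.
Outer (u): 7488.

Therefore ∬_D (26x + 26y) dx dy = 7488.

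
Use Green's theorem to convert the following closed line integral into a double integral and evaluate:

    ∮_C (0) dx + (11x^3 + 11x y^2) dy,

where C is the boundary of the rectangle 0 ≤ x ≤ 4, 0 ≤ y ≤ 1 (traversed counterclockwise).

Green's theorem converts the closed line integral into a double integral over the enclosed region D:

    ∮_C P dx + Q dy = ∬_D (∂Q/∂x - ∂P/∂y) dA.

Here P = 0, Q = 11x^3 + 11x y^2, so

    ∂Q/∂x = 33x^2 + 11y^2,    ∂P/∂y = 0,
    ∂Q/∂x - ∂P/∂y = 33x^2 + 11y^2.

D is the region 0 ≤ x ≤ 4, 0 ≤ y ≤ 1. Evaluating the double integral:

    ∬_D (33x^2 + 11y^2) dA = ∫_0^{4} ∫_0^{1} (33x^2 + 11y^2) dy dx.

Inner (y from 0 to 1): 33x^2 + 11/3.
Outer (x from 0 to 4): 2156/3.

Therefore ∮_C P dx + Q dy = 2156/3.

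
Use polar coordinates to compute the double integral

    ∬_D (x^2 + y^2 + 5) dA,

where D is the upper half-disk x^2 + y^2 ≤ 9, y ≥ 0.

The region D is 0 ≤ r ≤ 3, 0 ≤ θ ≤ π in polar coordinates, where x = r cos(θ), y = r sin(θ), and dA = r dr dθ.

Under the substitution, the integrand becomes r^2 + 5, so

    ∬_D (x^2 + y^2 + 5) dA = ∫_{0}^{π} ∫_{0}^{3} (r^2 + 5) · r dr dθ.

Inner integral (in r): ∫_{0}^{3} (r^2 + 5) · r dr = 171/4.

Outer integral (in θ): ∫_{0}^{π} (171/4) dθ = 171π/4.

Therefore ∬_D (x^2 + y^2 + 5) dA = 171π/4.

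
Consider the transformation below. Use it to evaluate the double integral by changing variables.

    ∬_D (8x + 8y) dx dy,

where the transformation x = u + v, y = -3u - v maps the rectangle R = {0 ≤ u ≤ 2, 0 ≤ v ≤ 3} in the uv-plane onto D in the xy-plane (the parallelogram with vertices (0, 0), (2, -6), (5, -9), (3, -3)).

Compute the Jacobian determinant of (x, y) with respect to (u, v):

    ∂(x,y)/∂(u,v) = | 1  1 | = (1)(-1) - (1)(-3) = 2.
                   | -3  -1 |

Its absolute value is |J| = 2 (the area scaling factor).

Substituting x = u + v, y = -3u - v into the integrand,

    8x + 8y → -16u,

so the integral becomes

    ∬_R (-16u) · |J| du dv = ∫_0^2 ∫_0^3 (-32u) dv du.

Inner (v): -96u.
Outer (u): -192.

Therefore ∬_D (8x + 8y) dx dy = -192.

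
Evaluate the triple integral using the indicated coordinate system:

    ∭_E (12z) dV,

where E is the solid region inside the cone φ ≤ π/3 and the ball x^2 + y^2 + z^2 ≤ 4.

In spherical coordinates, x = ρ sin(φ) cos(θ), y = ρ sin(φ) sin(θ), z = ρ cos(φ), and dV = ρ^2 sin(φ) dρ dφ dθ.

The integrand becomes 12ρ cos(φ), so

    ∭_E (12z) dV = ∫_{0}^{2π} ∫_{0}^{π/3} ∫_{0}^{2} (12ρ cos(φ)) · ρ^2 sin(φ) dρ dφ dθ.

Inner (ρ): 24sin(2φ).
Middle (φ): 18.
Outer (θ): 36π.

Therefore the triple integral equals 36π.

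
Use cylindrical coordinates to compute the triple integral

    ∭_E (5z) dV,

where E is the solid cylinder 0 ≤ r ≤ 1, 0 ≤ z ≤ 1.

In cylindrical coordinates, x = r cos(θ), y = r sin(θ), z = z, and dV = r dr dθ dz.

The integrand becomes 5z, so

    ∭_E (5z) dV = ∫_{0}^{2π} ∫_{0}^{1} ∫_{0}^{1} (5z) · r dz dr dθ.

Inner (z): 5r/2.
Middle (r from 0 to 1): 5/4.
Outer (θ): 5π/2.

Therefore the triple integral equals 5π/2.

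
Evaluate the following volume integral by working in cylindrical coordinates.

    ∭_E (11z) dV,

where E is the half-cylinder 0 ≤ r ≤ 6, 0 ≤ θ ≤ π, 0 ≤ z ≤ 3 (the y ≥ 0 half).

In cylindrical coordinates, x = r cos(θ), y = r sin(θ), z = z, and dV = r dr dθ dz.

The integrand becomes 11z, so

    ∭_E (11z) dV = ∫_{0}^{π} ∫_{0}^{6} ∫_{0}^{3} (11z) · r dz dr dθ.

Inner (z): 99r/2.
Middle (r from 0 to 6): 891.
Outer (θ): 891π.

Therefore the triple integral equals 891π.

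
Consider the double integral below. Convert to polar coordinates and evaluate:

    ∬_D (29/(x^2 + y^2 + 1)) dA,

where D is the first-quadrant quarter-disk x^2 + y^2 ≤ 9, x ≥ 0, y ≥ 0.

The region D is 0 ≤ r ≤ 3, 0 ≤ θ ≤ π/2 in polar coordinates, where x = r cos(θ), y = r sin(θ), and dA = r dr dθ.

Under the substitution, the integrand becomes 29/(r^2 + 1), so

    ∬_D (29/(x^2 + y^2 + 1)) dA = ∫_{0}^{π/2} ∫_{0}^{3} (29/(r^2 + 1)) · r dr dθ.

Inner integral (in r): ∫_{0}^{3} (29/(r^2 + 1)) · r dr = 29log(10)/2.

Outer integral (in θ): ∫_{0}^{π/2} (29log(10)/2) dθ = 29π log(10)/4.

Therefore ∬_D (29/(x^2 + y^2 + 1)) dA = 29π log(10)/4.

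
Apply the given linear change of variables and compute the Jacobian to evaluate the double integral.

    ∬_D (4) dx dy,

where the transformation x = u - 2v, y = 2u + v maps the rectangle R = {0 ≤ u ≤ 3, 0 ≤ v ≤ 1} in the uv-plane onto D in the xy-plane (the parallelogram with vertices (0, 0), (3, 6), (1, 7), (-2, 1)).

Compute the Jacobian determinant of (x, y) with respect to (u, v):

    ∂(x,y)/∂(u,v) = | 1  -2 | = (1)(1) - (-2)(2) = 5.
                   | 2  1 |

Its absolute value is |J| = 5 (the area scaling factor).

Substituting x = u - 2v, y = 2u + v into the integrand,

    4 → 4,

so the integral becomes

    ∬_R (4) · |J| du dv = ∫_0^3 ∫_0^1 (20) dv du.

Inner (v): 20.
Outer (u): 60.

Therefore ∬_D (4) dx dy = 60.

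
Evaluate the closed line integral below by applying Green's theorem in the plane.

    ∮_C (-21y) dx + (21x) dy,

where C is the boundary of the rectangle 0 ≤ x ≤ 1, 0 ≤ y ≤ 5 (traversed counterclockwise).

Green's theorem converts the closed line integral into a double integral over the enclosed region D:

    ∮_C P dx + Q dy = ∬_D (∂Q/∂x - ∂P/∂y) dA.

Here P = -21y, Q = 21x, so

    ∂Q/∂x = 21,    ∂P/∂y = -21,
    ∂Q/∂x - ∂P/∂y = 42.

D is the region 0 ≤ x ≤ 1, 0 ≤ y ≤ 5. Evaluating the double integral:

    ∬_D (42) dA = ∫_0^{1} ∫_0^{5} (42) dy dx.

Inner (y from 0 to 5): 210.
Outer (x from 0 to 1): 210.

Therefore ∮_C P dx + Q dy = 210.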